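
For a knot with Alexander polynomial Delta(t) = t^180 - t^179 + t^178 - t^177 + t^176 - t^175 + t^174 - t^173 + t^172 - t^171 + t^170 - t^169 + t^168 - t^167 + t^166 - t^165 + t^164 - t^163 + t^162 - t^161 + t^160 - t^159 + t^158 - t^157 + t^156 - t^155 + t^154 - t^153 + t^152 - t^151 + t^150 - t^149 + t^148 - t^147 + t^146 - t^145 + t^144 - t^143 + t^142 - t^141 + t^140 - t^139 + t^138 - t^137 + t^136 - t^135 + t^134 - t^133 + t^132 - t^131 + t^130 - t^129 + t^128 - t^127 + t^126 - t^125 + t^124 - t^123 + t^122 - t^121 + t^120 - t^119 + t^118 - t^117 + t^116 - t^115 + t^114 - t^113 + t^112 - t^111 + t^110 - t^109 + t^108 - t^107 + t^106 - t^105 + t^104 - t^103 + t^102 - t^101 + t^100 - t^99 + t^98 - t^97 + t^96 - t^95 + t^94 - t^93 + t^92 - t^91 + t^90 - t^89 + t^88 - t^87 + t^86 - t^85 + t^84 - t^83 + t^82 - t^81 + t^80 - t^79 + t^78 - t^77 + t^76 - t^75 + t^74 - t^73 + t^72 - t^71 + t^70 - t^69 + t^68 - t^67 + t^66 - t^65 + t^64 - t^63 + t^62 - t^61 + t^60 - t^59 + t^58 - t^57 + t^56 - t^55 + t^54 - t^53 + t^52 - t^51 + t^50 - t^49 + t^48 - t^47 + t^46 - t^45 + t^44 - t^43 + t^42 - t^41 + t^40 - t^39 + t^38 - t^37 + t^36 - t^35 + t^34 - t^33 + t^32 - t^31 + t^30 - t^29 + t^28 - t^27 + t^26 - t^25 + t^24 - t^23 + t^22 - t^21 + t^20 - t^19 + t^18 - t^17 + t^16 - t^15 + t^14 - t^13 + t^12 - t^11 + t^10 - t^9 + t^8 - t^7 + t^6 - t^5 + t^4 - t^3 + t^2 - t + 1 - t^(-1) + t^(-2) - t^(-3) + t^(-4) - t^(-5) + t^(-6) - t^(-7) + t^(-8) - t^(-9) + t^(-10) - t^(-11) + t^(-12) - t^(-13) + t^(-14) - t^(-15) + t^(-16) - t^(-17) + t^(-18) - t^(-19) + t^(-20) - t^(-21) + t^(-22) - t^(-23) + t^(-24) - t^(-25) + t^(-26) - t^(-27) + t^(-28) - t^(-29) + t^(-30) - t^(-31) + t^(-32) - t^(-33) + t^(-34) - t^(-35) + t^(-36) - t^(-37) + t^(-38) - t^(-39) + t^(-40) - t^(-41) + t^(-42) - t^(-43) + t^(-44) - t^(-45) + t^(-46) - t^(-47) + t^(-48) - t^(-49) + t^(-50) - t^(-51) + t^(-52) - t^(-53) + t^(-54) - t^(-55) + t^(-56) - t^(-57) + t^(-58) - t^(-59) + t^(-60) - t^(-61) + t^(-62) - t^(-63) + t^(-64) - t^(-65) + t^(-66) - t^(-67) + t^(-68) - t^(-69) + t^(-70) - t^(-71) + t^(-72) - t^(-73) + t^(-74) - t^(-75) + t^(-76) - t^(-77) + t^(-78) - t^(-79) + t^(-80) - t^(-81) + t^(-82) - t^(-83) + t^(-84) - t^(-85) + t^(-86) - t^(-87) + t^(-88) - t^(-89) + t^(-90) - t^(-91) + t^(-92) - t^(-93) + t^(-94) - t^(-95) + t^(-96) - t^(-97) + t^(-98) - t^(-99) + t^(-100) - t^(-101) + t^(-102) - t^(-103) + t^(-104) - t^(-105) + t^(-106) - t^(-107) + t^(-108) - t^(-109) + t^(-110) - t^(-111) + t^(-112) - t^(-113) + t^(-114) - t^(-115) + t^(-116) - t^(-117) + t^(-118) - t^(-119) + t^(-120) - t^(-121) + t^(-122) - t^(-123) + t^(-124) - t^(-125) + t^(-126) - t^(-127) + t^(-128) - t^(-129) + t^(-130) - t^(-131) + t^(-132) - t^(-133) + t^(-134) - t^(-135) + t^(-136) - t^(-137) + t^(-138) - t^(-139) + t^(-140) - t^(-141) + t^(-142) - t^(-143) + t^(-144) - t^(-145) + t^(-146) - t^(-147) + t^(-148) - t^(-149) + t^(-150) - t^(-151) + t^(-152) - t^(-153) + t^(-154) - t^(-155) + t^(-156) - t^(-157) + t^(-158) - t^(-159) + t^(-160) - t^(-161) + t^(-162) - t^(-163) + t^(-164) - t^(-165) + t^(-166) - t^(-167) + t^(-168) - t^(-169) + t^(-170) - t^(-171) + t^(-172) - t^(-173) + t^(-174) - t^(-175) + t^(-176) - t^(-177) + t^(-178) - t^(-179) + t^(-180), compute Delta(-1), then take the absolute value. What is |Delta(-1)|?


Step 1: The polynomial has 361 terms with alternating signs, exponents from 180 down to -180.
Step 2: Substitute t = -1. The i-th term has coefficient (-1)^i and exponent (m-i),
  so its value is (-1)^i * (-1)^(m-i) = (-1)^m = 1 for every i.
Step 3: All 361 terms equal 1, so Delta(-1) = 361 * (1) = 361
Step 4: |Delta(-1)| = 361

361


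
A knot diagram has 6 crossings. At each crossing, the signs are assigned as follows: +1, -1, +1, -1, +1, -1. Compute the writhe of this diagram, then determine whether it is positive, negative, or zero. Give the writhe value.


Step 1: Count positive crossings (+1).
Positive crossings: 3
Step 2: Count negative crossings (-1).
Negative crossings: 3
Step 3: Writhe = (positive) - (negative)
w = 3 - 3 = 0
Step 4: |w| = 0, and w is zero

0


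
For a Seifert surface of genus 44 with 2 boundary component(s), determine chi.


chi = 2 - 2g - b
= 2 - 2*44 - 2
= 2 - 88 - 2 = -88

-88


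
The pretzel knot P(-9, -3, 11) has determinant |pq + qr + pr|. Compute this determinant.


Step 1: Compute pq + qr + pr.
pq = (-9)*(-3) = 27
qr = (-3)*11 = -33
pr = (-9)*11 = -99
pq + qr + pr = 27 + (-33) + (-99) = -105
Step 2: Take absolute value.
det(P(-9,-3,11)) = |-105| = 105

105


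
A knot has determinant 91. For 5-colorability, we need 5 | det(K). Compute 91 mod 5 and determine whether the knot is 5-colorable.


Step 1: A knot is p-colorable if and only if p divides its determinant.
Step 2: Compute 91 mod 5.
91 = 18 * 5 + 1
Step 3: 91 mod 5 = 1
Step 4: The knot is 5-colorable: no

1


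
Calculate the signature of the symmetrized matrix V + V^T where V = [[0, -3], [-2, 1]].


Step 1: V + V^T = [[0, -5], [-5, 2]]
Step 2: trace = 2, det = -25
Step 3: Discriminant = 2^2 - 4*(-25) = 104
Step 4: Eigenvalues: 6.09902, -4.09902
Step 5: Signature = (# positive eigenvalues) - (# negative eigenvalues) = 0

0


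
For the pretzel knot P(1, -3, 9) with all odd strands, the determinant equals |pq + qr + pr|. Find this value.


Step 1: Compute pq + qr + pr.
pq = 1*(-3) = -3
qr = (-3)*9 = -27
pr = 1*9 = 9
pq + qr + pr = -3 + (-27) + 9 = -21
Step 2: Take absolute value.
det(P(1,-3,9)) = |-21| = 21

21


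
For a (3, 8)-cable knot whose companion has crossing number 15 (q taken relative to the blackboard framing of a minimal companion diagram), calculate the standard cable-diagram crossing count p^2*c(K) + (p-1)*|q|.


Step 1: Each of the c(K) crossings of the companion diagram becomes p*p = p^2 crossings among the p parallel strands, and each of the |q| twists s_1 s_2 ... s_(p-1) adds (p-1) crossings.
  Crossings = p^2 * c(K) + (p-1)*|q|
Step 2: = 3^2 * 15 + (3-1)*8
Step 3: = 9*15 + 2*8
Step 4: = 135 + 16 = 151

151


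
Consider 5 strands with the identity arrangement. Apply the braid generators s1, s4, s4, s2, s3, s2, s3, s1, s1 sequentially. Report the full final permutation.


Starting with identity [1, 2, 3, 4, 5].
Apply generators in sequence:
  After s1: [2, 1, 3, 4, 5]
  After s4: [2, 1, 3, 5, 4]
  After s4: [2, 1, 3, 4, 5]
  After s2: [2, 3, 1, 4, 5]
  After s3: [2, 3, 4, 1, 5]
  After s2: [2, 4, 3, 1, 5]
  After s3: [2, 4, 1, 3, 5]
  After s1: [4, 2, 1, 3, 5]
  After s1: [2, 4, 1, 3, 5]
Final permutation: [2, 4, 1, 3, 5]

[2, 4, 1, 3, 5]


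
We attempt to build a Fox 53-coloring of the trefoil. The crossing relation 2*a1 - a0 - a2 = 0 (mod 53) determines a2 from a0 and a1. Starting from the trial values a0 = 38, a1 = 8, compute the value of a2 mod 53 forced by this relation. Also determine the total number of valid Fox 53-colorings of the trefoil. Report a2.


Step 1: Apply the given crossing relation 2*a1 - a0 - a2 = 0 (mod 53).
  a2 = 2*a1 - a0 mod 53
  a2 = 2*8 - 38 mod 53
  a2 = 16 - 38 mod 53
  a2 = -22 mod 53 = 31
Step 2: The trefoil has determinant 3.
  Number of Fox p-colorings (p prime) is p^2 if p = 3, else p.
  Since 53 does not divide 3, only trivial (constant) colorings exist.
  (So the trial a0 = 38, a1 = 8 with a0 != a1 does NOT extend to a valid coloring of the whole trefoil: the other two crossing relations require 3*(a1 - a0) = 0 (mod 53), which fails.)
  Total colorings = 53
Step 3: a2 = 31, total Fox 53-colorings = 53

31


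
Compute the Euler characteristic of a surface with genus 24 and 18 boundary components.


chi = 2 - 2g - b
= 2 - 2*24 - 18
= 2 - 48 - 18 = -64

-64


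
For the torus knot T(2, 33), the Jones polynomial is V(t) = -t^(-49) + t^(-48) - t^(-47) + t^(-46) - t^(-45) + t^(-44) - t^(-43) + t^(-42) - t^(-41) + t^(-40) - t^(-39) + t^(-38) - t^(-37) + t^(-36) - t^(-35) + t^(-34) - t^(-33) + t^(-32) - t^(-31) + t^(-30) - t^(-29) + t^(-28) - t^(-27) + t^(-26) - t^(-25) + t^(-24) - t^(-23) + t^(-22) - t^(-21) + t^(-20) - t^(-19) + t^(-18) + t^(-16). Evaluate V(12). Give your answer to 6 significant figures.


Substituting t = 12 into V(t) = -t^(-49) + t^(-48) - t^(-47) + t^(-46) - t^(-45) + t^(-44) - t^(-43) + t^(-42) - t^(-41) + t^(-40) - t^(-39) + t^(-38) - t^(-37) + t^(-36) - t^(-35) + t^(-34) - t^(-33) + t^(-32) - t^(-31) + t^(-30) - t^(-29) + t^(-28) - t^(-27) + t^(-26) - t^(-25) + t^(-24) - t^(-23) + t^(-22) - t^(-21) + t^(-20) - t^(-19) + t^(-18) + t^(-16):
  (-)t^(-49) = -1.31862e-53
  (+)t^(-48) = 1.58234e-52
  (-)t^(-47) = -1.89881e-51
  (+)t^(-46) = 2.27857e-50
  (-)t^(-45) = -2.73429e-49
  (+)t^(-44) = 3.28114e-48
  (-)t^(-43) = -3.93737e-47
  (+)t^(-42) = 4.72485e-46
  (-)t^(-41) = -5.66982e-45
  (+)t^(-40) = 6.80378e-44
  (-)t^(-39) = -8.16453e-43
  (+)t^(-38) = 9.79744e-42
  (-)t^(-37) = -1.17569e-40
  (+)t^(-36) = 1.41083e-39
  (-)t^(-35) = -1.693e-38
  (+)t^(-34) = 2.0316e-37
  (-)t^(-33) = -2.43792e-36
  (+)t^(-32) = 2.9255e-35
  (-)t^(-31) = -3.5106e-34
  (+)t^(-30) = 4.21272e-33
  (-)t^(-29) = -5.05526e-32
  (+)t^(-28) = 6.06632e-31
  (-)t^(-27) = -7.27958e-30
  (+)t^(-26) = 8.7355e-29
  (-)t^(-25) = -1.04826e-27
  (+)t^(-24) = 1.25791e-26
  (-)t^(-23) = -1.50949e-25
  (+)t^(-22) = 1.81139e-24
  (-)t^(-21) = -2.17367e-23
  (+)t^(-20) = 2.60841e-22
  (-)t^(-19) = -3.13009e-21
  (+)t^(-18) = 3.7561e-20
  (+)t^(-16) = 5.40879e-18
Sum = (-1.31862e-53) + (1.58234e-52) + (-1.89881e-51) + (2.27857e-50) + (-2.73429e-49) + (3.28114e-48) + (-3.93737e-47) + (4.72485e-46) + (-5.66982e-45) + (6.80378e-44) + (-8.16453e-43) + (9.79744e-42) + (-1.17569e-40) + (1.41083e-39) + (-1.693e-38) + (2.0316e-37) + (-2.43792e-36) + (2.9255e-35) + (-3.5106e-34) + (4.21272e-33) + (-5.05526e-32) + (6.06632e-31) + (-7.27958e-30) + (8.7355e-29) + (-1.04826e-27) + (1.25791e-26) + (-1.50949e-25) + (1.81139e-24) + (-2.17367e-23) + (2.60841e-22) + (-3.13009e-21) + (3.7561e-20) + (5.40879e-18)
= 5.443461019e-18
Rounded to 6 significant figures: 5.44346e-18

5.44346e-18


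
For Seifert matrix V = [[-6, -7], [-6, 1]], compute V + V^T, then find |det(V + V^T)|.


Step 1: Form V + V^T where V = [[-6, -7], [-6, 1]]
  V^T = [[-6, -6], [-7, 1]]
  V + V^T = [[-12, -13], [-13, 2]]
Step 2: det(V + V^T) = (-12)*2 - (-13)*(-13)
  = -24 - 169 = -193
Step 3: Knot determinant = |det(V + V^T)| = |-193| = 193

193


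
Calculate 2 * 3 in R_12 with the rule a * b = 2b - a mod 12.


2 * 3 = 2*3 - 2 mod 12
= 6 - 2 mod 12
= 4 mod 12 = 4

4


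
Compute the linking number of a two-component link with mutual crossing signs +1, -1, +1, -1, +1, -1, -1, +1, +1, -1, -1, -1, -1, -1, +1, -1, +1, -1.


Step 1: Count positive crossings: 7
Step 2: Count negative crossings: 11
Step 3: Sum of signs = 7 - 11 = -4
Step 4: Linking number = sum/2 = -4/2 = -2

-2


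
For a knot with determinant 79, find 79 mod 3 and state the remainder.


Step 1: A knot is p-colorable if and only if p divides its determinant.
Step 2: Compute 79 mod 3.
79 = 26 * 3 + 1
Step 3: 79 mod 3 = 1
Step 4: The knot is 3-colorable: no

1


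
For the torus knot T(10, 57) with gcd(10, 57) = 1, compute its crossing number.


For a torus knot T(p, q) with gcd(p,q)=1,
the crossing number is min(p*(q-1), q*(p-1)).
p*(q-1) = 10*56 = 560
q*(p-1) = 57*9 = 513
min(560, 513) = 513

513


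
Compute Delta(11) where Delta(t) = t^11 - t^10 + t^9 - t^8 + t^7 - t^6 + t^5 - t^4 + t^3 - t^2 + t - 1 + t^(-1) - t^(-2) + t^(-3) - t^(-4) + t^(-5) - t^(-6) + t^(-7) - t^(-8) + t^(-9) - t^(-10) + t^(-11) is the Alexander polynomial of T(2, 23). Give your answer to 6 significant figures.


Substituting t = 11 into Delta(t) = t^11 - t^10 + t^9 - t^8 + t^7 - t^6 + t^5 - t^4 + t^3 - t^2 + t - 1 + t^(-1) - t^(-2) + t^(-3) - t^(-4) + t^(-5) - t^(-6) + t^(-7) - t^(-8) + t^(-9) - t^(-10) + t^(-11):
Term values: (285311670611) + (-25937424601) + (2357947691) + (-214358881) + (19487171) + (-1771561) + (161051) + (-14641) + (1331) + (-121) + (11) + (-1) + (0.0909091) + (-0.00826446) + (0.000751315) + (-6.83013e-05) + (6.20921e-06) + (-5.64474e-07) + (5.13158e-08) + (-4.66507e-09) + (4.24098e-10) + (-3.85543e-11) + (3.50494e-12)
Sum = 2.615356981e+11
Rounded to 6 significant figures: 2.61536e+11

2.61536e+11


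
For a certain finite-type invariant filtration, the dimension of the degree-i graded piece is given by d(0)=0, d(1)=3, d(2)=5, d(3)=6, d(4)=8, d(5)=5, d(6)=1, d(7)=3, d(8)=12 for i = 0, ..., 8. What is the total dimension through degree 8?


Total dimension = d(0) + d(1) + ... + d(8)
= 0 + 3 + 5 + 6 + 8 + 5 + 1 + 3 + 12
= 43

43


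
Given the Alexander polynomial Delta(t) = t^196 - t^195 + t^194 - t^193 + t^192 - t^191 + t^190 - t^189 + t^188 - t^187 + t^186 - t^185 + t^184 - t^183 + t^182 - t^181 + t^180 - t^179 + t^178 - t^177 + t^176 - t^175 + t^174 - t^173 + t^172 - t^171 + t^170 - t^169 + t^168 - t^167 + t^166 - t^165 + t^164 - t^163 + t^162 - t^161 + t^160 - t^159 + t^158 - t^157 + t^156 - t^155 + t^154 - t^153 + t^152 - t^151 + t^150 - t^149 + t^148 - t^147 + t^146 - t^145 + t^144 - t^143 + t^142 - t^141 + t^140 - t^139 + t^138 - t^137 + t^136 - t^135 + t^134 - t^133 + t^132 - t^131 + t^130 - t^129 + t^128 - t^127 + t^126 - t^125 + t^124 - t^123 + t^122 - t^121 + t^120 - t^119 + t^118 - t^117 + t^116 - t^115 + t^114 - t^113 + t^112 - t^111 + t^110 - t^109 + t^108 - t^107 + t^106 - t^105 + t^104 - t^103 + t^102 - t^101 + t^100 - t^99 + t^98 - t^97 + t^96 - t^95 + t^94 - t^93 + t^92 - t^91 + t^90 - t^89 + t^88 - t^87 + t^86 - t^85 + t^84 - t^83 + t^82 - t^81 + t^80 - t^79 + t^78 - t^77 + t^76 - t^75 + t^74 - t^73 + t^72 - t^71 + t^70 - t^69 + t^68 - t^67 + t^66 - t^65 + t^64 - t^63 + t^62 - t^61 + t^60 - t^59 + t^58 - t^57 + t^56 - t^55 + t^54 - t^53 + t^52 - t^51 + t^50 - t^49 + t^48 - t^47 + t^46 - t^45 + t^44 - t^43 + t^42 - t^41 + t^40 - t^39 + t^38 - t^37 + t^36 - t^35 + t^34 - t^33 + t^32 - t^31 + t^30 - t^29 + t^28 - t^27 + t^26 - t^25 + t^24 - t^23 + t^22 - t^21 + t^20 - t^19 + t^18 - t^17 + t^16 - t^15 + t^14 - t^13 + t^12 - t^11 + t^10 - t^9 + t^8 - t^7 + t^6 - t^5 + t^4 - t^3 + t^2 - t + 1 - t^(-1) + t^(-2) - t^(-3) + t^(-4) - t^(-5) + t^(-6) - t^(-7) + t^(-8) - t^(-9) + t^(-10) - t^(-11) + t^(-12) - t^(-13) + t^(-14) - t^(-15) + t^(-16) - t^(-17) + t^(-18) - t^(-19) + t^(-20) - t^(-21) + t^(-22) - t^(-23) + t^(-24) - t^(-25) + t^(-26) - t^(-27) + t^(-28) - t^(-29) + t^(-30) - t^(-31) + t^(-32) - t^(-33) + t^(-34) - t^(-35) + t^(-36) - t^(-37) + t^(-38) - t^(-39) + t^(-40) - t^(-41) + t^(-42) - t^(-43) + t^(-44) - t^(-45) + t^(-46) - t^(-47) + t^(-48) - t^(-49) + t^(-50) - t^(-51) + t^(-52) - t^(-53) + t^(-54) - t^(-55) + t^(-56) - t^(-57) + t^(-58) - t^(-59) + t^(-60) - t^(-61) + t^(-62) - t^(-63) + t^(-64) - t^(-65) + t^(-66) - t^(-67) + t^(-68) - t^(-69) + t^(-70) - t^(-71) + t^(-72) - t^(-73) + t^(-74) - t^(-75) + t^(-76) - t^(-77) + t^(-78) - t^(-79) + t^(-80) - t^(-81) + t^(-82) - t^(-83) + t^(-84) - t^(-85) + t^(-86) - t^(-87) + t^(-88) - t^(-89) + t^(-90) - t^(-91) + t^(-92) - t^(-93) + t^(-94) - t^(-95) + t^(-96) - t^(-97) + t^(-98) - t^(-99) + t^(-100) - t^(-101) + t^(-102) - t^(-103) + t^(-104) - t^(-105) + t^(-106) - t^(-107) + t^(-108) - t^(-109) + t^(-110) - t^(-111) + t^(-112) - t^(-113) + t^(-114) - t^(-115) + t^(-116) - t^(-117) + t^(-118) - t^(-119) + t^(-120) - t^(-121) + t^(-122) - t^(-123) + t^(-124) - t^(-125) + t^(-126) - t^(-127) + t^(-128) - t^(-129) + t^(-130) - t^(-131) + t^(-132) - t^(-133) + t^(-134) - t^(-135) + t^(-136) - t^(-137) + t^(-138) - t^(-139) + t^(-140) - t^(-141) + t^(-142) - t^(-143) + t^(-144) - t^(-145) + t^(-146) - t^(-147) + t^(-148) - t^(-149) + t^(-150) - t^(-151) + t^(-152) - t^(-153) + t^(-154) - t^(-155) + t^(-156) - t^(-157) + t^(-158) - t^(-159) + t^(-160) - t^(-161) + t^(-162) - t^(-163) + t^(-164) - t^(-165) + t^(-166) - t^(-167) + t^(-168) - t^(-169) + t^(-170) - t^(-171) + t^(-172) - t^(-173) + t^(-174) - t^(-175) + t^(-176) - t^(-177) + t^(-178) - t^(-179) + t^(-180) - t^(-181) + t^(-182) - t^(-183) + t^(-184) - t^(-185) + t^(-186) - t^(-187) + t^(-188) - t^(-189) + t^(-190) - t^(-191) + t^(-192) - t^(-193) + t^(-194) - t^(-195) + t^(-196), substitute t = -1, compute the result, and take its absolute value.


Step 1: The polynomial has 393 terms with alternating signs, exponents from 196 down to -196.
Step 2: Substitute t = -1. The i-th term has coefficient (-1)^i and exponent (m-i),
  so its value is (-1)^i * (-1)^(m-i) = (-1)^m = 1 for every i.
Step 3: All 393 terms equal 1, so Delta(-1) = 393 * (1) = 393
Step 4: |Delta(-1)| = 393

393


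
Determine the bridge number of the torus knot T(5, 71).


The bridge number of T(p,q) is min(p,q).
min(5, 71) = 5

5


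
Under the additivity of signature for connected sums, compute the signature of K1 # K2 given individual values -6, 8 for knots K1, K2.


The signature is additive under connected sum.
signature(K1 # K2) = (-6) + (8)
= 2

2


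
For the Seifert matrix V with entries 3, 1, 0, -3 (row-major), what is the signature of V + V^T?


Step 1: V + V^T = [[6, 1], [1, -6]]
Step 2: trace = 0, det = -37
Step 3: Discriminant = 0^2 - 4*(-37) = 148
Step 4: Eigenvalues: 6.08276, -6.08276
Step 5: Signature = (# positive eigenvalues) - (# negative eigenvalues) = 0

0


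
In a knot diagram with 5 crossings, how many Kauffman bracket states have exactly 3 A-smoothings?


We choose which 3 of 5 crossings get A-smoothings.
C(5, 3) = 5! / (3! * 2!)
= 10

10


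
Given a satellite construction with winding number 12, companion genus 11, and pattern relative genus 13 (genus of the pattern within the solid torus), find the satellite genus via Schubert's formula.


Schubert: g(satellite) = g_rel(pattern) + |winding| * g(companion),
where g_rel(pattern) is the genus of the pattern relative to the solid torus.
= 13 + 12 * 11
= 13 + 132 = 145

145


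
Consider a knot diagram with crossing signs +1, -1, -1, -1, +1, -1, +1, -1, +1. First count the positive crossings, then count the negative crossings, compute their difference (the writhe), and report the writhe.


Step 1: Count positive crossings (+1).
Positive crossings: 4
Step 2: Count negative crossings (-1).
Negative crossings: 5
Step 3: Writhe = (positive) - (negative)
w = 4 - 5 = -1
Step 4: |w| = 1, and w is negative

-1


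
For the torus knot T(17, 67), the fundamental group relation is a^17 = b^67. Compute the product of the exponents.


The relation is a^17 = b^67.
Product of exponents = 17 * 67
= 1139

1139


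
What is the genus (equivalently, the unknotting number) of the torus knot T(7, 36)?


For a torus knot T(p,q), both the unknotting number and genus equal (p-1)(q-1)/2.
= (7-1)(36-1)/2
= 6*35/2
= 210/2 = 105

105


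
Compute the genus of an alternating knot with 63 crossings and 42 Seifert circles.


For alternating knots, g = (c - s + 1)/2.
= (63 - 42 + 1)/2
= 22/2 = 11

11


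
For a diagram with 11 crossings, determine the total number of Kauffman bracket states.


Each crossing contributes 2 choices (A-smoothing or B-smoothing).
Total states = 2^11 = 2048

2048


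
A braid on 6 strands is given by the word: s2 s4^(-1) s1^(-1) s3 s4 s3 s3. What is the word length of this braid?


The word length counts the number of generators (including inverses).
Listing each generator: s2, s4^(-1), s1^(-1), s3, s4, s3, s3
There are 7 generators in this braid word.

7


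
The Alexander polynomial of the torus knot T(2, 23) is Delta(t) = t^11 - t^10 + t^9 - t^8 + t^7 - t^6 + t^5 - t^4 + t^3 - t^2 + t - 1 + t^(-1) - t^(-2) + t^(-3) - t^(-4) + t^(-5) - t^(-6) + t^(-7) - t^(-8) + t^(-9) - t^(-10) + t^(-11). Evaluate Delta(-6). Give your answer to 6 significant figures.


Substituting t = -6 into Delta(t) = t^11 - t^10 + t^9 - t^8 + t^7 - t^6 + t^5 - t^4 + t^3 - t^2 + t - 1 + t^(-1) - t^(-2) + t^(-3) - t^(-4) + t^(-5) - t^(-6) + t^(-7) - t^(-8) + t^(-9) - t^(-10) + t^(-11):
Term values: (-362797056) + (-60466176) + (-10077696) + (-1679616) + (-279936) + (-46656) + (-7776) + (-1296) + (-216) + (-36) + (-6) + (-1) + (-0.166667) + (-0.0277778) + (-0.00462963) + (-0.000771605) + (-0.000128601) + (-2.14335e-05) + (-3.57225e-06) + (-5.95374e-07) + (-9.9229e-08) + (-1.65382e-08) + (-2.75636e-09)
Sum = -435356467.2
Rounded to 6 significant figures: -4.35356e+08

-4.35356e+08


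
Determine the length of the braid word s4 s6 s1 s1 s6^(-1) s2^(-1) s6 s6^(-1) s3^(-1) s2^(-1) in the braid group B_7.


The word length counts the number of generators (including inverses).
Listing each generator: s4, s6, s1, s1, s6^(-1), s2^(-1), s6, s6^(-1), s3^(-1), s2^(-1)
There are 10 generators in this braid word.

10


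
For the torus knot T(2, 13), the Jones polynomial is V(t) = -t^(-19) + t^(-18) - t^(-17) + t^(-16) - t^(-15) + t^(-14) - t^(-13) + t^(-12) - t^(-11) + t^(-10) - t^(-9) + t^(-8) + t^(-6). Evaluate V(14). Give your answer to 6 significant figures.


Substituting t = 14 into V(t) = -t^(-19) + t^(-18) - t^(-17) + t^(-16) - t^(-15) + t^(-14) - t^(-13) + t^(-12) - t^(-11) + t^(-10) - t^(-9) + t^(-8) + t^(-6):
  (-)t^(-19) = -1.67327e-22
  (+)t^(-18) = 2.34258e-21
  (-)t^(-17) = -3.27962e-20
  (+)t^(-16) = 4.59147e-19
  (-)t^(-15) = -6.42805e-18
  (+)t^(-14) = 8.99927e-17
  (-)t^(-13) = -1.2599e-15
  (+)t^(-12) = 1.76386e-14
  (-)t^(-11) = -2.4694e-13
  (+)t^(-10) = 3.45716e-12
  (-)t^(-9) = -4.84003e-11
  (+)t^(-8) = 6.77604e-10
  (+)t^(-6) = 1.3281e-07
Sum = (-1.67327e-22) + (2.34258e-21) + (-3.27962e-20) + (4.59147e-19) + (-6.42805e-18) + (8.99927e-17) + (-1.2599e-15) + (1.76386e-14) + (-2.4694e-13) + (3.45716e-12) + (-4.84003e-11) + (6.77604e-10) + (1.3281e-07)
= 1.334427387e-07
Rounded to 6 significant figures: 1.33443e-07

1.33443e-07


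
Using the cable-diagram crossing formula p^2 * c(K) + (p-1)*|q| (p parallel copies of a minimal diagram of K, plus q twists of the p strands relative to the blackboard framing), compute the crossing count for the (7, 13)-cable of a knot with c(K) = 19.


Step 1: Each of the c(K) crossings of the companion diagram becomes p*p = p^2 crossings among the p parallel strands, and each of the |q| twists s_1 s_2 ... s_(p-1) adds (p-1) crossings.
  Crossings = p^2 * c(K) + (p-1)*|q|
Step 2: = 7^2 * 19 + (7-1)*13
Step 3: = 49*19 + 6*13
Step 4: = 931 + 78 = 1009

1009


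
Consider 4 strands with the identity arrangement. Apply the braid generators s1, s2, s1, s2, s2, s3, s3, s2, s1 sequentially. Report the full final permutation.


Starting with identity [1, 2, 3, 4].
Apply generators in sequence:
  After s1: [2, 1, 3, 4]
  After s2: [2, 3, 1, 4]
  After s1: [3, 2, 1, 4]
  After s2: [3, 1, 2, 4]
  After s2: [3, 2, 1, 4]
  After s3: [3, 2, 4, 1]
  After s3: [3, 2, 1, 4]
  After s2: [3, 1, 2, 4]
  After s1: [1, 3, 2, 4]
Final permutation: [1, 3, 2, 4]

[1, 3, 2, 4]


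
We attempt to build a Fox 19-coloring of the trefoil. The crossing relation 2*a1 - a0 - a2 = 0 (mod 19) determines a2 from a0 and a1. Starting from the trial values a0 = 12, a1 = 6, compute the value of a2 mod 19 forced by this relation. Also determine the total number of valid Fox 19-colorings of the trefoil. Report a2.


Step 1: Apply the given crossing relation 2*a1 - a0 - a2 = 0 (mod 19).
  a2 = 2*a1 - a0 mod 19
  a2 = 2*6 - 12 mod 19
  a2 = 12 - 12 mod 19
  a2 = 0 mod 19 = 0
Step 2: The trefoil has determinant 3.
  Number of Fox p-colorings (p prime) is p^2 if p = 3, else p.
  Since 19 does not divide 3, only trivial (constant) colorings exist.
  (So the trial a0 = 12, a1 = 6 with a0 != a1 does NOT extend to a valid coloring of the whole trefoil: the other two crossing relations require 3*(a1 - a0) = 0 (mod 19), which fails.)
  Total colorings = 19
Step 3: a2 = 0, total Fox 19-colorings = 19

0


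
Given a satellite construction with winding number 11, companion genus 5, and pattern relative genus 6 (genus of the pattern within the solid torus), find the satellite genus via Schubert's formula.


Schubert: g(satellite) = g_rel(pattern) + |winding| * g(companion),
where g_rel(pattern) is the genus of the pattern relative to the solid torus.
= 6 + 11 * 5
= 6 + 55 = 61

61


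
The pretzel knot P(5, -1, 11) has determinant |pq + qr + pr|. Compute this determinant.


Step 1: Compute pq + qr + pr.
pq = 5*(-1) = -5
qr = (-1)*11 = -11
pr = 5*11 = 55
pq + qr + pr = -5 + (-11) + 55 = 39
Step 2: Take absolute value.
det(P(5,-1,11)) = |39| = 39

39


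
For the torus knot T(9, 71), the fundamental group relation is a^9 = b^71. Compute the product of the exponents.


The relation is a^9 = b^71.
Product of exponents = 9 * 71
= 639

639


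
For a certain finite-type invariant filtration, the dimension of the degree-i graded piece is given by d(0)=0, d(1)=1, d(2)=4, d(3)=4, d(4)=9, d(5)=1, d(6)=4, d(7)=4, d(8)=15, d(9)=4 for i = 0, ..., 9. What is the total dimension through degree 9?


Total dimension = d(0) + d(1) + ... + d(9)
= 0 + 1 + 4 + 4 + 9 + 1 + 4 + 4 + 15 + 4
= 46

46


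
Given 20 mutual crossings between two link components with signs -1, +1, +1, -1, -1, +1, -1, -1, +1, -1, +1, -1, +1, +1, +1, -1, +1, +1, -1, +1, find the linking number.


Step 1: Count positive crossings: 11
Step 2: Count negative crossings: 9
Step 3: Sum of signs = 11 - 9 = 2
Step 4: Linking number = sum/2 = 2/2 = 1

1


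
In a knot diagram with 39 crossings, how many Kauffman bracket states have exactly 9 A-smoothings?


We choose which 9 of 39 crossings get A-smoothings.
C(39, 9) = 39! / (9! * 30!)
= 211915132

211915132


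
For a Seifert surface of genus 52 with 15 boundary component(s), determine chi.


chi = 2 - 2g - b
= 2 - 2*52 - 15
= 2 - 104 - 15 = -117

-117


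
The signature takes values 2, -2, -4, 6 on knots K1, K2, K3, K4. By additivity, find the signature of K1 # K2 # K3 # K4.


The signature is additive under connected sum.
signature(K1 # K2 # K3 # K4) = (2) + (-2) + (-4) + (6)
= 2

2


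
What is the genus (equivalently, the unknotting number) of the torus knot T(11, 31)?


For a torus knot T(p,q), both the unknotting number and genus equal (p-1)(q-1)/2.
= (11-1)(31-1)/2
= 10*30/2
= 300/2 = 150

150


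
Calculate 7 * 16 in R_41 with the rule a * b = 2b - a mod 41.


7 * 16 = 2*16 - 7 mod 41
= 32 - 7 mod 41
= 25 mod 41 = 25

25


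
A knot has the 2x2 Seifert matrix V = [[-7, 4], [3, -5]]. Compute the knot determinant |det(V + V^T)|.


Step 1: Form V + V^T where V = [[-7, 4], [3, -5]]
  V^T = [[-7, 3], [4, -5]]
  V + V^T = [[-14, 7], [7, -10]]
Step 2: det(V + V^T) = (-14)*(-10) - 7*7
  = 140 - 49 = 91
Step 3: Knot determinant = |det(V + V^T)| = |91| = 91

91


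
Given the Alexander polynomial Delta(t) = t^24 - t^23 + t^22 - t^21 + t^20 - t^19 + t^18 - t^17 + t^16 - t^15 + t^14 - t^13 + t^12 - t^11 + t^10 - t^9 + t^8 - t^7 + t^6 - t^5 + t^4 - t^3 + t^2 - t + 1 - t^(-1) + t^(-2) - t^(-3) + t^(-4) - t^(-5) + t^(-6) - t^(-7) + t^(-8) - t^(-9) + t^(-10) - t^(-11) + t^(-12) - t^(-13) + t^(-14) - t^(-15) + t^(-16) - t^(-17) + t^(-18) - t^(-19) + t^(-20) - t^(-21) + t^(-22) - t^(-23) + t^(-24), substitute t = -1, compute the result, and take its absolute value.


Step 1: The polynomial has 49 terms with alternating signs, exponents from 24 down to -24.
Step 2: Substitute t = -1. The i-th term has coefficient (-1)^i and exponent (m-i),
  so its value is (-1)^i * (-1)^(m-i) = (-1)^m = 1 for every i.
Step 3: All 49 terms equal 1, so Delta(-1) = 49 * (1) = 49
Step 4: |Delta(-1)| = 49

49


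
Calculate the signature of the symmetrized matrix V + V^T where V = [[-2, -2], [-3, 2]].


Step 1: V + V^T = [[-4, -5], [-5, 4]]
Step 2: trace = 0, det = -41
Step 3: Discriminant = 0^2 - 4*(-41) = 164
Step 4: Eigenvalues: 6.40312, -6.40312
Step 5: Signature = (# positive eigenvalues) - (# negative eigenvalues) = 0

0


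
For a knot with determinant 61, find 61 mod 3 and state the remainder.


Step 1: A knot is p-colorable if and only if p divides its determinant.
Step 2: Compute 61 mod 3.
61 = 20 * 3 + 1
Step 3: 61 mod 3 = 1
Step 4: The knot is 3-colorable: no

1


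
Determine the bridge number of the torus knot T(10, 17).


The bridge number of T(p,q) is min(p,q).
min(10, 17) = 10

10


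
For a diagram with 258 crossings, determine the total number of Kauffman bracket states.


Each crossing contributes 2 choices (A-smoothing or B-smoothing).
Total states = 2^258 = 463168356949264781694283940034751631413079938662562256157830336031652518559744

463168356949264781694283940034751631413079938662562256157830336031652518559744


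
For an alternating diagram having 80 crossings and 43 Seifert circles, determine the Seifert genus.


For alternating knots, g = (c - s + 1)/2.
= (80 - 43 + 1)/2
= 38/2 = 19

19


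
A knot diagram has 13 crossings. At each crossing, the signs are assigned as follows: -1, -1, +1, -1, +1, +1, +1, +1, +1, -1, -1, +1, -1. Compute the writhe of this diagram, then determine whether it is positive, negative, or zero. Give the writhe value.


Step 1: Count positive crossings (+1).
Positive crossings: 7
Step 2: Count negative crossings (-1).
Negative crossings: 6
Step 3: Writhe = (positive) - (negative)
w = 7 - 6 = 1
Step 4: |w| = 1, and w is positive

1


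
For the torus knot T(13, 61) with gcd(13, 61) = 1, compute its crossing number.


For a torus knot T(p, q) with gcd(p,q)=1,
the crossing number is min(p*(q-1), q*(p-1)).
p*(q-1) = 13*60 = 780
q*(p-1) = 61*12 = 732
min(780, 732) = 732

732


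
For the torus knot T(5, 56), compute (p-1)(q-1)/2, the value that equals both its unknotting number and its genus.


For a torus knot T(p,q), both the unknotting number and genus equal (p-1)(q-1)/2.
= (5-1)(56-1)/2
= 4*55/2
= 220/2 = 110

110


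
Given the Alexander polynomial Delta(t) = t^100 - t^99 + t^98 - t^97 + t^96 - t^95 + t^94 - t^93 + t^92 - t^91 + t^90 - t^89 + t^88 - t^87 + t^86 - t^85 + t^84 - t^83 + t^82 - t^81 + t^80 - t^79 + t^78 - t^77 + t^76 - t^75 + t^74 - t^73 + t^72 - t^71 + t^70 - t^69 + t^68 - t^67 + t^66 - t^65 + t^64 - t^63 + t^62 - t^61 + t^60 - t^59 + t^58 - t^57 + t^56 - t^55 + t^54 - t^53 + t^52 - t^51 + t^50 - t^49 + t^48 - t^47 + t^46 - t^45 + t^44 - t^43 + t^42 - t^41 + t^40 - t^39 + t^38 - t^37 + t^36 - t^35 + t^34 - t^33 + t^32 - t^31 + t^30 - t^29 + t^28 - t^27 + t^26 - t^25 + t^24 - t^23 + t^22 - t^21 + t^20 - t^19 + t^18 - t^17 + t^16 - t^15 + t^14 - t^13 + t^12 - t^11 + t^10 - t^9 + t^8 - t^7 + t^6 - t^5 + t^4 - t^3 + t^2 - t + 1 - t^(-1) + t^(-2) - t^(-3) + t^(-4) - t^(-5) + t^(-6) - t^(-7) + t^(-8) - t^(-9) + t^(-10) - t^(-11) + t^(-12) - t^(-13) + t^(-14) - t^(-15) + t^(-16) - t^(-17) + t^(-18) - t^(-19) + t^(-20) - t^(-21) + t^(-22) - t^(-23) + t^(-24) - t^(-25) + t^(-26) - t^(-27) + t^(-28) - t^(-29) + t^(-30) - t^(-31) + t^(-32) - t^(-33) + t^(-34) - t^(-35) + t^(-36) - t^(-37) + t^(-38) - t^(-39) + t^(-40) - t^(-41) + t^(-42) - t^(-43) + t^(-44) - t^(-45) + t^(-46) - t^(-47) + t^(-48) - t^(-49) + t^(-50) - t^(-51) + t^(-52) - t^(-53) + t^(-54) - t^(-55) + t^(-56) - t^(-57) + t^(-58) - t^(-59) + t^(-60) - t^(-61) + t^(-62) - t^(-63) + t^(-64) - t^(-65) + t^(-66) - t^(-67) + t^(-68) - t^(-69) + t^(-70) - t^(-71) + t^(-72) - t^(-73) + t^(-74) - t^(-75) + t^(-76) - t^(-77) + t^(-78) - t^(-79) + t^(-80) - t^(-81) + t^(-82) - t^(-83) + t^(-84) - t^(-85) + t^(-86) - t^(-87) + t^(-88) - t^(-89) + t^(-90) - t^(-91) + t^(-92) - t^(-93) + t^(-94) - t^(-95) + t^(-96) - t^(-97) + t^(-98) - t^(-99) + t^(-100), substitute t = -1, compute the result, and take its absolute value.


Step 1: The polynomial has 201 terms with alternating signs, exponents from 100 down to -100.
Step 2: Substitute t = -1. The i-th term has coefficient (-1)^i and exponent (m-i),
  so its value is (-1)^i * (-1)^(m-i) = (-1)^m = 1 for every i.
Step 3: All 201 terms equal 1, so Delta(-1) = 201 * (1) = 201
Step 4: |Delta(-1)| = 201

201


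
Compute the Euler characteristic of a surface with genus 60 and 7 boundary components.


chi = 2 - 2g - b
= 2 - 2*60 - 7
= 2 - 120 - 7 = -125

-125


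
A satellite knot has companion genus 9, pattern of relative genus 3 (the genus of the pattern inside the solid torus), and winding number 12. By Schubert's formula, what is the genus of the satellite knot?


Schubert: g(satellite) = g_rel(pattern) + |winding| * g(companion),
where g_rel(pattern) is the genus of the pattern relative to the solid torus.
= 3 + 12 * 9
= 3 + 108 = 111

111


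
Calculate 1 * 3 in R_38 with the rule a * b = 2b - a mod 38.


1 * 3 = 2*3 - 1 mod 38
= 6 - 1 mod 38
= 5 mod 38 = 5

5


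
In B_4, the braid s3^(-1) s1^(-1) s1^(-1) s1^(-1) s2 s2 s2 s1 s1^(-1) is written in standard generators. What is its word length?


The word length counts the number of generators (including inverses).
Listing each generator: s3^(-1), s1^(-1), s1^(-1), s1^(-1), s2, s2, s2, s1, s1^(-1)
There are 9 generators in this braid word.

9


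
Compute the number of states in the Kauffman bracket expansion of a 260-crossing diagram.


Each crossing contributes 2 choices (A-smoothing or B-smoothing).
Total states = 2^260 = 1852673427797059126777135760139006525652319754650249024631321344126610074238976

1852673427797059126777135760139006525652319754650249024631321344126610074238976


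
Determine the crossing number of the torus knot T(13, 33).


For a torus knot T(p, q) with gcd(p,q)=1,
the crossing number is min(p*(q-1), q*(p-1)).
p*(q-1) = 13*32 = 416
q*(p-1) = 33*12 = 396
min(416, 396) = 396

396


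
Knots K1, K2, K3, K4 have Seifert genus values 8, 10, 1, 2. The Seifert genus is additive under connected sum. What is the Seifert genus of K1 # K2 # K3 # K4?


The Seifert genus is additive under connected sum.
Seifert genus(K1 # K2 # K3 # K4) = (8) + (10) + (1) + (2)
= 21

21


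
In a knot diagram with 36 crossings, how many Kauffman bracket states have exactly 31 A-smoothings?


We choose which 31 of 36 crossings get A-smoothings.
C(36, 31) = 36! / (31! * 5!)
= 376992

376992


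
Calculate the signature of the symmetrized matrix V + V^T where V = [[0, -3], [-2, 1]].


Step 1: V + V^T = [[0, -5], [-5, 2]]
Step 2: trace = 2, det = -25
Step 3: Discriminant = 2^2 - 4*(-25) = 104
Step 4: Eigenvalues: 6.09902, -4.09902
Step 5: Signature = (# positive eigenvalues) - (# negative eigenvalues) = 0

0


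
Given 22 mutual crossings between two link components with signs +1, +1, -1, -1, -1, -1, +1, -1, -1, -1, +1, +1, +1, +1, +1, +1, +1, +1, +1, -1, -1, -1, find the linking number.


Step 1: Count positive crossings: 12
Step 2: Count negative crossings: 10
Step 3: Sum of signs = 12 - 10 = 2
Step 4: Linking number = sum/2 = 2/2 = 1

1


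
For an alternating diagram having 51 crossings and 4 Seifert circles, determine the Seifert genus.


For alternating knots, g = (c - s + 1)/2.
= (51 - 4 + 1)/2
= 48/2 = 24

24


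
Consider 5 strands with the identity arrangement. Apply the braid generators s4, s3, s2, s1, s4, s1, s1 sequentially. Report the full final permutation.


Starting with identity [1, 2, 3, 4, 5].
Apply generators in sequence:
  After s4: [1, 2, 3, 5, 4]
  After s3: [1, 2, 5, 3, 4]
  After s2: [1, 5, 2, 3, 4]
  After s1: [5, 1, 2, 3, 4]
  After s4: [5, 1, 2, 4, 3]
  After s1: [1, 5, 2, 4, 3]
  After s1: [5, 1, 2, 4, 3]
Final permutation: [5, 1, 2, 4, 3]

[5, 1, 2, 4, 3]


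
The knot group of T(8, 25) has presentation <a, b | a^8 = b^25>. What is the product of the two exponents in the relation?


The relation is a^8 = b^25.
Product of exponents = 8 * 25
= 200

200


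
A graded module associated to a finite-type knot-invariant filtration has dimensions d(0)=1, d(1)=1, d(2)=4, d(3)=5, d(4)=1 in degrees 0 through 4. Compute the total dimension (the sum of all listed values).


Total dimension = d(0) + d(1) + ... + d(4)
= 1 + 1 + 4 + 5 + 1
= 12

12


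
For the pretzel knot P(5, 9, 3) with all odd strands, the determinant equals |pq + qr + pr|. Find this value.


Step 1: Compute pq + qr + pr.
pq = 5*9 = 45
qr = 9*3 = 27
pr = 5*3 = 15
pq + qr + pr = 45 + 27 + 15 = 87
Step 2: Take absolute value.
det(P(5,9,3)) = |87| = 87

87


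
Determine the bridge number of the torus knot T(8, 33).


The bridge number of T(p,q) is min(p,q).
min(8, 33) = 8

8


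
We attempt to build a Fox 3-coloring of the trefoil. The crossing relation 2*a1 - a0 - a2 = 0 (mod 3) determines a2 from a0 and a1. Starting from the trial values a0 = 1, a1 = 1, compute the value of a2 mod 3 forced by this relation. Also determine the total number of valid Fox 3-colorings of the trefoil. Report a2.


Step 1: Apply the given crossing relation 2*a1 - a0 - a2 = 0 (mod 3).
  a2 = 2*a1 - a0 mod 3
  a2 = 2*1 - 1 mod 3
  a2 = 2 - 1 mod 3
  a2 = 1 mod 3 = 1
Step 2: The trefoil has determinant 3.
  Number of Fox p-colorings (p prime) is p^2 if p = 3, else p.
  Since p = 3 divides det = 3, the trefoil is 3-colorable.
  (Indeed for p = 3 any choice of a0, a1 extends to a valid coloring; the trial (a0, a1, a2) = (1, 1, 1) satisfies all three crossing relations.)
  Total colorings = 3^2 = 9
Step 3: a2 = 1, total Fox 3-colorings = 9

1


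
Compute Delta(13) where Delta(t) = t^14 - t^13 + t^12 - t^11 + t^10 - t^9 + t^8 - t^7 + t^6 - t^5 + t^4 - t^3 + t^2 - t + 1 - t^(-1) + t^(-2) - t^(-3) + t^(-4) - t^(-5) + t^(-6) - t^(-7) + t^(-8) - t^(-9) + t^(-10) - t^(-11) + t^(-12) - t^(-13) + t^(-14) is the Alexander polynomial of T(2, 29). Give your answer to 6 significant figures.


Substituting t = 13 into Delta(t) = t^14 - t^13 + t^12 - t^11 + t^10 - t^9 + t^8 - t^7 + t^6 - t^5 + t^4 - t^3 + t^2 - t + 1 - t^(-1) + t^(-2) - t^(-3) + t^(-4) - t^(-5) + t^(-6) - t^(-7) + t^(-8) - t^(-9) + t^(-10) - t^(-11) + t^(-12) - t^(-13) + t^(-14):
Term values: (3937376385699289) + (-302875106592253) + (23298085122481) + (-1792160394037) + (137858491849) + (-10604499373) + (815730721) + (-62748517) + (4826809) + (-371293) + (28561) + (-2197) + (169) + (-13) + (1) + (-0.0769231) + (0.00591716) + (-0.000455166) + (3.50128e-05) + (-2.69329e-06) + (2.07176e-07) + (-1.59366e-08) + (1.22589e-09) + (-9.42996e-11) + (7.25382e-12) + (-5.57986e-13) + (4.2922e-14) + (-3.30169e-15) + (2.53976e-16)
Sum = 3.656135215e+15
Rounded to 6 significant figures: 3.65614e+15

3.65614e+15


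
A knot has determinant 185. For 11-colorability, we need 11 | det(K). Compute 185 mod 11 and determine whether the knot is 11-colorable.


Step 1: A knot is p-colorable if and only if p divides its determinant.
Step 2: Compute 185 mod 11.
185 = 16 * 11 + 9
Step 3: 185 mod 11 = 9
Step 4: The knot is 11-colorable: no

9


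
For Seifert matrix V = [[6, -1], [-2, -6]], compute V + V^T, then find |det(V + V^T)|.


Step 1: Form V + V^T where V = [[6, -1], [-2, -6]]
  V^T = [[6, -2], [-1, -6]]
  V + V^T = [[12, -3], [-3, -12]]
Step 2: det(V + V^T) = 12*(-12) - (-3)*(-3)
  = -144 - 9 = -153
Step 3: Knot determinant = |det(V + V^T)| = |-153| = 153

153


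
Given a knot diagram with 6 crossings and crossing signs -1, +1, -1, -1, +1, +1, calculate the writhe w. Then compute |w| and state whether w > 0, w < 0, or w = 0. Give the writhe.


Step 1: Count positive crossings (+1).
Positive crossings: 3
Step 2: Count negative crossings (-1).
Negative crossings: 3
Step 3: Writhe = (positive) - (negative)
w = 3 - 3 = 0
Step 4: |w| = 0, and w is zero

0


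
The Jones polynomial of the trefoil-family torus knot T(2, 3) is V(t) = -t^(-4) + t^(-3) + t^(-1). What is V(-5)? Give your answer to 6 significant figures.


Substituting t = -5 into V(t) = -t^(-4) + t^(-3) + t^(-1):
  (-)t^(-4) = -0.0016
  (+)t^(-3) = -0.008
  (+)t^(-1) = -0.2
Sum = (-0.0016) + (-0.008) + (-0.2)
= -0.2096
Rounded to 6 significant figures: -0.2096

-0.2096


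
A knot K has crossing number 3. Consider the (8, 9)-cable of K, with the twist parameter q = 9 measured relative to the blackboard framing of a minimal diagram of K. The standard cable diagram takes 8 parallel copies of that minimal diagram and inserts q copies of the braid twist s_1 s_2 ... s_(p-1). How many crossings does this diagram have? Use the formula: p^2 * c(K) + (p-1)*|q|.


Step 1: Each of the c(K) crossings of the companion diagram becomes p*p = p^2 crossings among the p parallel strands, and each of the |q| twists s_1 s_2 ... s_(p-1) adds (p-1) crossings.
  Crossings = p^2 * c(K) + (p-1)*|q|
Step 2: = 8^2 * 3 + (8-1)*9
Step 3: = 64*3 + 7*9
Step 4: = 192 + 63 = 255

255


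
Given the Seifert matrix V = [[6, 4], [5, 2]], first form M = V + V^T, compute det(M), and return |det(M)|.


Step 1: Form V + V^T where V = [[6, 4], [5, 2]]
  V^T = [[6, 5], [4, 2]]
  V + V^T = [[12, 9], [9, 4]]
Step 2: det(V + V^T) = 12*4 - 9*9
  = 48 - 81 = -33
Step 3: Knot determinant = |det(V + V^T)| = |-33| = 33

33
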